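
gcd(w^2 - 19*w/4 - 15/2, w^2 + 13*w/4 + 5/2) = w + 5/4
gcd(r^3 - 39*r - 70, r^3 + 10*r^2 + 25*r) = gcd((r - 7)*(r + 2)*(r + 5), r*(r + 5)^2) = r + 5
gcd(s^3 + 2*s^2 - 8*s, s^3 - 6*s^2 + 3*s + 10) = s - 2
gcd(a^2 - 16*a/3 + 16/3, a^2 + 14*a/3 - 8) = a - 4/3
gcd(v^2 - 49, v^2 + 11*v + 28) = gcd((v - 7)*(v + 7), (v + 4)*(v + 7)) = v + 7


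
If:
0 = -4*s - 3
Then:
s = -3/4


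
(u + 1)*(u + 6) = u^2 + 7*u + 6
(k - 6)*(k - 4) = k^2 - 10*k + 24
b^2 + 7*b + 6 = (b + 1)*(b + 6)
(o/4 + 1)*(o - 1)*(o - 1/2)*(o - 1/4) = o^4/4 + 9*o^3/16 - 49*o^2/32 + 27*o/32 - 1/8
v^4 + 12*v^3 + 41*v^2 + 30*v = v*(v + 1)*(v + 5)*(v + 6)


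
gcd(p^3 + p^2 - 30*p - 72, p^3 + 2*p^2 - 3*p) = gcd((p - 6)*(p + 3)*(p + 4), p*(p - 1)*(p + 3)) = p + 3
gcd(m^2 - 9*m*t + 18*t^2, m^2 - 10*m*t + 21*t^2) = -m + 3*t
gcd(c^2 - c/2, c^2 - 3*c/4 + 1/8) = c - 1/2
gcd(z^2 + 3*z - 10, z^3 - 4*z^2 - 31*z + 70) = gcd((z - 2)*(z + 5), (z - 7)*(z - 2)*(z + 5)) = z^2 + 3*z - 10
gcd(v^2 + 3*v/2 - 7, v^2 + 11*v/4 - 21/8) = v + 7/2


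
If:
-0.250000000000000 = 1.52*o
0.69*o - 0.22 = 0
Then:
No Solution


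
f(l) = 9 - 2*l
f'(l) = -2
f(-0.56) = 10.12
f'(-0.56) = -2.00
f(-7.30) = 23.60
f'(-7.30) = -2.00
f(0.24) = 8.52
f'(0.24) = -2.00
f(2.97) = 3.06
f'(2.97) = -2.00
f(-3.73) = 16.46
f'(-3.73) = -2.00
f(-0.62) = 10.24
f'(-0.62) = -2.00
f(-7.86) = 24.72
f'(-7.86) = -2.00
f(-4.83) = 18.66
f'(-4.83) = -2.00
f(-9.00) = 27.00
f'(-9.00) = -2.00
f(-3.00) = 15.00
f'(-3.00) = -2.00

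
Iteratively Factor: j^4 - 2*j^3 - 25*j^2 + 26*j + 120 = (j - 5)*(j^3 + 3*j^2 - 10*j - 24) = (j - 5)*(j - 3)*(j^2 + 6*j + 8) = (j - 5)*(j - 3)*(j + 4)*(j + 2)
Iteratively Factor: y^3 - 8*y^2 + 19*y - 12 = (y - 3)*(y^2 - 5*y + 4) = (y - 4)*(y - 3)*(y - 1)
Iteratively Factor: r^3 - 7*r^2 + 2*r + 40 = (r - 4)*(r^2 - 3*r - 10) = (r - 4)*(r + 2)*(r - 5)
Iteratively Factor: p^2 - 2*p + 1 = (p - 1)*(p - 1)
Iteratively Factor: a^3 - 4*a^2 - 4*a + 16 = (a - 2)*(a^2 - 2*a - 8) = (a - 4)*(a - 2)*(a + 2)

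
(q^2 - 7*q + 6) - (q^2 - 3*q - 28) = 34 - 4*q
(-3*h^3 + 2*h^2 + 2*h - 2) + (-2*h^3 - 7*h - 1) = -5*h^3 + 2*h^2 - 5*h - 3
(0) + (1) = 1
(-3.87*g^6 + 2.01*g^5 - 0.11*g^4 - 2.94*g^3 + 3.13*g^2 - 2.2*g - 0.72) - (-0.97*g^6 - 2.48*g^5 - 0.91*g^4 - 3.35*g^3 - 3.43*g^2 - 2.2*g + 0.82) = -2.9*g^6 + 4.49*g^5 + 0.8*g^4 + 0.41*g^3 + 6.56*g^2 - 1.54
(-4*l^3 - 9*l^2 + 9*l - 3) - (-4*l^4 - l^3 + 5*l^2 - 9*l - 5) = 4*l^4 - 3*l^3 - 14*l^2 + 18*l + 2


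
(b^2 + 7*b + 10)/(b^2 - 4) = (b + 5)/(b - 2)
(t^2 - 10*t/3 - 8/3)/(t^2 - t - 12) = (t + 2/3)/(t + 3)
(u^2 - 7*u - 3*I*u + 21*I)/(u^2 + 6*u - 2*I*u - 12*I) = (u^2 - u*(7 + 3*I) + 21*I)/(u^2 + 2*u*(3 - I) - 12*I)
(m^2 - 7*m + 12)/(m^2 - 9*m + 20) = (m - 3)/(m - 5)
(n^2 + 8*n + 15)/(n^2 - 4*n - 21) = (n + 5)/(n - 7)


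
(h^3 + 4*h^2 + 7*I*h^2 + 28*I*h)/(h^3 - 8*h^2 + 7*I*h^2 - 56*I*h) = (h + 4)/(h - 8)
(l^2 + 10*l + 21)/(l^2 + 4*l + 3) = (l + 7)/(l + 1)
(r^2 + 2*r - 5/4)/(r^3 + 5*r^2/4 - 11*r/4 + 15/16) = 4/(4*r - 3)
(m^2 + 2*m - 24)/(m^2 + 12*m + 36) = (m - 4)/(m + 6)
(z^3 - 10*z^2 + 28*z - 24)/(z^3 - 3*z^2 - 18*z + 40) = (z^2 - 8*z + 12)/(z^2 - z - 20)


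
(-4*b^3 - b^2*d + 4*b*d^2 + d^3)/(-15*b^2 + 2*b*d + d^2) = (-4*b^3 - b^2*d + 4*b*d^2 + d^3)/(-15*b^2 + 2*b*d + d^2)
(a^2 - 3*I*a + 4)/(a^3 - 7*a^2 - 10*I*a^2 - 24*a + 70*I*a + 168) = (a + I)/(a^2 - a*(7 + 6*I) + 42*I)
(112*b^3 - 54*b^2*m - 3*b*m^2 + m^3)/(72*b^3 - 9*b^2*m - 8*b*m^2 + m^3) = (14*b^2 - 5*b*m - m^2)/(9*b^2 - m^2)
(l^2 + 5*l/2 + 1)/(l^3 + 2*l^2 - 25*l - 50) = (l + 1/2)/(l^2 - 25)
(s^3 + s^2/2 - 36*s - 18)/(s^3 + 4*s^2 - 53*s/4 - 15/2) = 2*(s - 6)/(2*s - 5)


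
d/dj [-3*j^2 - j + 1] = -6*j - 1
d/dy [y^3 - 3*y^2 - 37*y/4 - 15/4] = 3*y^2 - 6*y - 37/4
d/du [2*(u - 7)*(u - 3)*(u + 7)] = 6*u^2 - 12*u - 98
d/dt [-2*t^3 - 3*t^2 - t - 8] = -6*t^2 - 6*t - 1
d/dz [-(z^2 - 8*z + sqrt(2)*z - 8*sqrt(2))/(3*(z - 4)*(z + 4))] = (-8*z^2 + sqrt(2)*z^2 - 16*sqrt(2)*z + 32*z - 128 + 16*sqrt(2))/(3*(z^4 - 32*z^2 + 256))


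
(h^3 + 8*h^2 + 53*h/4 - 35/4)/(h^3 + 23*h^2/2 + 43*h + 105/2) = (h - 1/2)/(h + 3)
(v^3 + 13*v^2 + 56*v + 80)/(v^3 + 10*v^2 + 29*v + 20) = (v + 4)/(v + 1)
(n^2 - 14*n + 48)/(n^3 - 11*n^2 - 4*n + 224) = (n - 6)/(n^2 - 3*n - 28)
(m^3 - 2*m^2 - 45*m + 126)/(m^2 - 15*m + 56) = (m^3 - 2*m^2 - 45*m + 126)/(m^2 - 15*m + 56)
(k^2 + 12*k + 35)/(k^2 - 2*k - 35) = (k + 7)/(k - 7)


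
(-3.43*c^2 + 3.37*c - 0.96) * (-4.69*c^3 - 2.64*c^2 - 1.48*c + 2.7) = 16.0867*c^5 - 6.7501*c^4 + 0.682*c^3 - 11.7142*c^2 + 10.5198*c - 2.592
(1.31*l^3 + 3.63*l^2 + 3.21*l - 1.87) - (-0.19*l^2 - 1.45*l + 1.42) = 1.31*l^3 + 3.82*l^2 + 4.66*l - 3.29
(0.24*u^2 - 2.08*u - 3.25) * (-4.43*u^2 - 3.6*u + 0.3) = -1.0632*u^4 + 8.3504*u^3 + 21.9575*u^2 + 11.076*u - 0.975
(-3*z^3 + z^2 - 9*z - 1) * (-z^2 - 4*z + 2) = 3*z^5 + 11*z^4 - z^3 + 39*z^2 - 14*z - 2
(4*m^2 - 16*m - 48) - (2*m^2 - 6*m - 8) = 2*m^2 - 10*m - 40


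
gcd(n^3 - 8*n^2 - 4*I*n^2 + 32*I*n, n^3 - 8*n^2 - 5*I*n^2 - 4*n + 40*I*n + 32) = n^2 + n*(-8 - 4*I) + 32*I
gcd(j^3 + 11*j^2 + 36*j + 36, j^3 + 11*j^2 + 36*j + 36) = j^3 + 11*j^2 + 36*j + 36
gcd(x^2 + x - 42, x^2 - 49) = x + 7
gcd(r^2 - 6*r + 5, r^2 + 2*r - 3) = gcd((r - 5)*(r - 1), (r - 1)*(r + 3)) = r - 1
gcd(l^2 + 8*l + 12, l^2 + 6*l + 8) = l + 2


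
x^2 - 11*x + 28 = (x - 7)*(x - 4)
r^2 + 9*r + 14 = (r + 2)*(r + 7)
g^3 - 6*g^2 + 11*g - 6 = (g - 3)*(g - 2)*(g - 1)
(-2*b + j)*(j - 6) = -2*b*j + 12*b + j^2 - 6*j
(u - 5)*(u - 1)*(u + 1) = u^3 - 5*u^2 - u + 5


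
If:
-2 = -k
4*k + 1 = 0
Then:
No Solution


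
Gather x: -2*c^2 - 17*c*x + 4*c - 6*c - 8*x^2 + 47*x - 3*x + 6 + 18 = -2*c^2 - 2*c - 8*x^2 + x*(44 - 17*c) + 24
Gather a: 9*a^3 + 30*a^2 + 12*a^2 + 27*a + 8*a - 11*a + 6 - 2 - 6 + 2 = 9*a^3 + 42*a^2 + 24*a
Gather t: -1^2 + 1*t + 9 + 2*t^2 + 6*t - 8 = 2*t^2 + 7*t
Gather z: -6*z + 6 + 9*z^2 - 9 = 9*z^2 - 6*z - 3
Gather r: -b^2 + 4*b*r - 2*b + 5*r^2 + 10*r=-b^2 - 2*b + 5*r^2 + r*(4*b + 10)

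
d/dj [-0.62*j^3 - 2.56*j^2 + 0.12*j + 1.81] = -1.86*j^2 - 5.12*j + 0.12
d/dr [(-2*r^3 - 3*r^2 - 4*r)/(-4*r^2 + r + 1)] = (8*r^4 - 4*r^3 - 25*r^2 - 6*r - 4)/(16*r^4 - 8*r^3 - 7*r^2 + 2*r + 1)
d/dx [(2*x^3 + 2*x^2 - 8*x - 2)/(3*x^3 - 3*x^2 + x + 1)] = 2*(-6*x^4 + 26*x^3 + x^2 - 4*x - 3)/(9*x^6 - 18*x^5 + 15*x^4 - 5*x^2 + 2*x + 1)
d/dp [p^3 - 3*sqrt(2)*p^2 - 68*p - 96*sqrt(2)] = 3*p^2 - 6*sqrt(2)*p - 68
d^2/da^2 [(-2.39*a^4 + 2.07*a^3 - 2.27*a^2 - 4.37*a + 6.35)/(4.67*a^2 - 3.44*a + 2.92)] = (-104.246542*a^6 + 230.369232*a^5 - 365.2398*a^4 + 113.105582*a^3 + 647.35329*a^2 - 148.624584*a - 149.396968)/(101.847563*a^6 - 225.067848*a^5 + 356.8347*a^4 - 322.16288*a^3 + 223.1172*a^2 - 87.992448*a + 24.897088)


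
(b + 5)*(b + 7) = b^2 + 12*b + 35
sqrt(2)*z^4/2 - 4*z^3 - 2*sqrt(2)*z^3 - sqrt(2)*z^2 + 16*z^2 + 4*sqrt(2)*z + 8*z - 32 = (z - 4)*(z - 4*sqrt(2))*(z - sqrt(2))*(sqrt(2)*z/2 + 1)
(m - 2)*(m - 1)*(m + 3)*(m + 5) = m^4 + 5*m^3 - 7*m^2 - 29*m + 30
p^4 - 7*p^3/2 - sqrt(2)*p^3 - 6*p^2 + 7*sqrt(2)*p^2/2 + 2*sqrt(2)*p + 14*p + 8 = (p - 4)*(p + 1/2)*(p - 2*sqrt(2))*(p + sqrt(2))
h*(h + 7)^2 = h^3 + 14*h^2 + 49*h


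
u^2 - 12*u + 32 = (u - 8)*(u - 4)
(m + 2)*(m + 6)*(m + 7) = m^3 + 15*m^2 + 68*m + 84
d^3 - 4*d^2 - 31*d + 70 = (d - 7)*(d - 2)*(d + 5)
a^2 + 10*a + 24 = (a + 4)*(a + 6)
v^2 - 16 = (v - 4)*(v + 4)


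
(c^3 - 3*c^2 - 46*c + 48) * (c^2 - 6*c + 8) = c^5 - 9*c^4 - 20*c^3 + 300*c^2 - 656*c + 384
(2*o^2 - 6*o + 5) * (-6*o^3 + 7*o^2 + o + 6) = -12*o^5 + 50*o^4 - 70*o^3 + 41*o^2 - 31*o + 30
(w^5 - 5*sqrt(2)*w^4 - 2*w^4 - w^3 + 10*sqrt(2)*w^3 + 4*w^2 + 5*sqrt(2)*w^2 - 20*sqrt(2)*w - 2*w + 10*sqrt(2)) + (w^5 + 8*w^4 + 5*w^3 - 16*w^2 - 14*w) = 2*w^5 - 5*sqrt(2)*w^4 + 6*w^4 + 4*w^3 + 10*sqrt(2)*w^3 - 12*w^2 + 5*sqrt(2)*w^2 - 20*sqrt(2)*w - 16*w + 10*sqrt(2)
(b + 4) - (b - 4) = 8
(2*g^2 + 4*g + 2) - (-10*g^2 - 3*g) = 12*g^2 + 7*g + 2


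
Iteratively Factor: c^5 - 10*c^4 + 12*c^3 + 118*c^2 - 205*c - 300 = (c - 5)*(c^4 - 5*c^3 - 13*c^2 + 53*c + 60) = (c - 5)*(c + 3)*(c^3 - 8*c^2 + 11*c + 20) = (c - 5)*(c + 1)*(c + 3)*(c^2 - 9*c + 20) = (c - 5)*(c - 4)*(c + 1)*(c + 3)*(c - 5)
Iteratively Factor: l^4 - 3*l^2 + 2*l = (l)*(l^3 - 3*l + 2) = l*(l - 1)*(l^2 + l - 2) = l*(l - 1)^2*(l + 2)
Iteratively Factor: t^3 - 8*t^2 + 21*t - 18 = (t - 3)*(t^2 - 5*t + 6) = (t - 3)^2*(t - 2)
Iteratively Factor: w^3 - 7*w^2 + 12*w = (w - 3)*(w^2 - 4*w) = (w - 4)*(w - 3)*(w)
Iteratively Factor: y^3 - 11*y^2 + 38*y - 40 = (y - 5)*(y^2 - 6*y + 8) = (y - 5)*(y - 4)*(y - 2)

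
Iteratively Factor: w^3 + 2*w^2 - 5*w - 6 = (w + 1)*(w^2 + w - 6) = (w + 1)*(w + 3)*(w - 2)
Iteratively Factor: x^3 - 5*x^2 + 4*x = (x)*(x^2 - 5*x + 4) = x*(x - 1)*(x - 4)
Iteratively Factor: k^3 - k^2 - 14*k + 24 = (k - 2)*(k^2 + k - 12) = (k - 2)*(k + 4)*(k - 3)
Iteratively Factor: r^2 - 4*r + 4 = (r - 2)*(r - 2)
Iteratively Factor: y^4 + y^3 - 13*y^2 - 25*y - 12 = (y - 4)*(y^3 + 5*y^2 + 7*y + 3) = (y - 4)*(y + 1)*(y^2 + 4*y + 3) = (y - 4)*(y + 1)^2*(y + 3)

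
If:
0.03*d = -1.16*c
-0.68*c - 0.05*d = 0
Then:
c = 0.00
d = 0.00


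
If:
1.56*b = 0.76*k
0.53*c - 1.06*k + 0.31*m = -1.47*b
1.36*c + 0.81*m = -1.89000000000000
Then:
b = -0.00802188884502347*m - 1.04357481247533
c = -0.595588235294118*m - 1.38970588235294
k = -0.0164659823661008*m - 2.14207461508093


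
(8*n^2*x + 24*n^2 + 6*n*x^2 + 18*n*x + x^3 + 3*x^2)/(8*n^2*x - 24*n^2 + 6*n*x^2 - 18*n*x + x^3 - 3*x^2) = (x + 3)/(x - 3)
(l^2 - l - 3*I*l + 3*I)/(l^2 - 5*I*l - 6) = (l - 1)/(l - 2*I)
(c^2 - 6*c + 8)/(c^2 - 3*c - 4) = (c - 2)/(c + 1)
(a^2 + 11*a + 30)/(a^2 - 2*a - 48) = (a + 5)/(a - 8)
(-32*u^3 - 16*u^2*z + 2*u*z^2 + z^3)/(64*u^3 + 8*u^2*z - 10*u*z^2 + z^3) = (4*u + z)/(-8*u + z)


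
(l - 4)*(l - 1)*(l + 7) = l^3 + 2*l^2 - 31*l + 28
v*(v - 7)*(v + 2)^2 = v^4 - 3*v^3 - 24*v^2 - 28*v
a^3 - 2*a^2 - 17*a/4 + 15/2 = (a - 5/2)*(a - 3/2)*(a + 2)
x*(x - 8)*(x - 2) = x^3 - 10*x^2 + 16*x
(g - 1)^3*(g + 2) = g^4 - g^3 - 3*g^2 + 5*g - 2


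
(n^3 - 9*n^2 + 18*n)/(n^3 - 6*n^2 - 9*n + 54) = n/(n + 3)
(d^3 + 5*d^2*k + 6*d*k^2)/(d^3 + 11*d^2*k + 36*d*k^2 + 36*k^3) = d/(d + 6*k)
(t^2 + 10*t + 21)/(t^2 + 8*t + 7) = (t + 3)/(t + 1)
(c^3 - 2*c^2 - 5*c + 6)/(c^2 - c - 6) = c - 1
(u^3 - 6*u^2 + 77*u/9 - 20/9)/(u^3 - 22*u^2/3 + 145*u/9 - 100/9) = (3*u - 1)/(3*u - 5)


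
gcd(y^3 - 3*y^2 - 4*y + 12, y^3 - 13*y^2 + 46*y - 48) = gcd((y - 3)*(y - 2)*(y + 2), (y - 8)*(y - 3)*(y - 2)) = y^2 - 5*y + 6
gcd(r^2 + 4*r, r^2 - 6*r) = r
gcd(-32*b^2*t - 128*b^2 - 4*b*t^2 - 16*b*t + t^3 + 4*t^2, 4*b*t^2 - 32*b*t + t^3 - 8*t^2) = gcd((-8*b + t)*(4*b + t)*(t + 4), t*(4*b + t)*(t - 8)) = 4*b + t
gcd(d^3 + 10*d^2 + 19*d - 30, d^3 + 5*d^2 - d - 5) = d^2 + 4*d - 5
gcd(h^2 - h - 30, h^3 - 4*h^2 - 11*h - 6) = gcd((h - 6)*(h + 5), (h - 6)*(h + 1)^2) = h - 6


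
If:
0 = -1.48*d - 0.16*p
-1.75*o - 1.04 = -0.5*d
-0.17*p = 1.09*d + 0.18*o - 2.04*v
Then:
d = -4.73239436619718*v - 0.248152444076222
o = -1.35211267605634*v - 0.665186412593206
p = 43.7746478873239*v + 2.29541010770505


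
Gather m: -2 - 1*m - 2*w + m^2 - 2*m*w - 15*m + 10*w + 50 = m^2 + m*(-2*w - 16) + 8*w + 48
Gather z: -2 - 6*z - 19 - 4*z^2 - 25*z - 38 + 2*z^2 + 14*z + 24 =-2*z^2 - 17*z - 35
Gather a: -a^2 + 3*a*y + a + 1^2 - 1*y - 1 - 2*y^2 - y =-a^2 + a*(3*y + 1) - 2*y^2 - 2*y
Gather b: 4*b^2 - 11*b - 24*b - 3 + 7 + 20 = 4*b^2 - 35*b + 24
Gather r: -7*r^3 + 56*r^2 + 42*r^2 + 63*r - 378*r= -7*r^3 + 98*r^2 - 315*r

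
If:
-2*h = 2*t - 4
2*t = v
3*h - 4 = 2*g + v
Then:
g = 1 - 5*v/4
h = 2 - v/2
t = v/2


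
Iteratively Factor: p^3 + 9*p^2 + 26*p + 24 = (p + 2)*(p^2 + 7*p + 12) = (p + 2)*(p + 3)*(p + 4)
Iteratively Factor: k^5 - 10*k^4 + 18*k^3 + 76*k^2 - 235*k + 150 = (k - 1)*(k^4 - 9*k^3 + 9*k^2 + 85*k - 150) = (k - 5)*(k - 1)*(k^3 - 4*k^2 - 11*k + 30) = (k - 5)*(k - 1)*(k + 3)*(k^2 - 7*k + 10) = (k - 5)^2*(k - 1)*(k + 3)*(k - 2)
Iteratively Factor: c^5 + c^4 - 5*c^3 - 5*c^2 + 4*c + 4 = (c + 2)*(c^4 - c^3 - 3*c^2 + c + 2) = (c + 1)*(c + 2)*(c^3 - 2*c^2 - c + 2) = (c - 2)*(c + 1)*(c + 2)*(c^2 - 1) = (c - 2)*(c + 1)^2*(c + 2)*(c - 1)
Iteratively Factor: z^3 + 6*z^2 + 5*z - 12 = (z + 4)*(z^2 + 2*z - 3) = (z - 1)*(z + 4)*(z + 3)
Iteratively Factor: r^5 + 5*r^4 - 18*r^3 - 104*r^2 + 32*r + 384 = (r - 4)*(r^4 + 9*r^3 + 18*r^2 - 32*r - 96) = (r - 4)*(r + 4)*(r^3 + 5*r^2 - 2*r - 24) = (r - 4)*(r + 4)^2*(r^2 + r - 6) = (r - 4)*(r - 2)*(r + 4)^2*(r + 3)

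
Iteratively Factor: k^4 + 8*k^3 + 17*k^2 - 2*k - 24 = (k + 4)*(k^3 + 4*k^2 + k - 6) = (k + 2)*(k + 4)*(k^2 + 2*k - 3) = (k + 2)*(k + 3)*(k + 4)*(k - 1)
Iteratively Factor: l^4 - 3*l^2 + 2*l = (l - 1)*(l^3 + l^2 - 2*l) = (l - 1)*(l + 2)*(l^2 - l) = (l - 1)^2*(l + 2)*(l)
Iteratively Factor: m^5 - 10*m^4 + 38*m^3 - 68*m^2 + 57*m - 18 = (m - 1)*(m^4 - 9*m^3 + 29*m^2 - 39*m + 18) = (m - 2)*(m - 1)*(m^3 - 7*m^2 + 15*m - 9) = (m - 2)*(m - 1)^2*(m^2 - 6*m + 9) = (m - 3)*(m - 2)*(m - 1)^2*(m - 3)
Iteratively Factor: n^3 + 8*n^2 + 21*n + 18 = (n + 2)*(n^2 + 6*n + 9) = (n + 2)*(n + 3)*(n + 3)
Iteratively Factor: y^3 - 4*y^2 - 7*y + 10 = (y - 5)*(y^2 + y - 2) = (y - 5)*(y + 2)*(y - 1)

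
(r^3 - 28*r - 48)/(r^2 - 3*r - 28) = (r^2 - 4*r - 12)/(r - 7)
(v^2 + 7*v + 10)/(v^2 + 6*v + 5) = (v + 2)/(v + 1)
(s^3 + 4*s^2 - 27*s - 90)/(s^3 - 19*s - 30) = (s + 6)/(s + 2)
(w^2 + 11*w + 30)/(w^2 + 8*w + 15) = (w + 6)/(w + 3)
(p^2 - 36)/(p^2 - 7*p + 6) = (p + 6)/(p - 1)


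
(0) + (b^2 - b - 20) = b^2 - b - 20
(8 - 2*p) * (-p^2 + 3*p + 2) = 2*p^3 - 14*p^2 + 20*p + 16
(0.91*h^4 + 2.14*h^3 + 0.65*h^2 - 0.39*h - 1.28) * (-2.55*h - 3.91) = -2.3205*h^5 - 9.0151*h^4 - 10.0249*h^3 - 1.547*h^2 + 4.7889*h + 5.0048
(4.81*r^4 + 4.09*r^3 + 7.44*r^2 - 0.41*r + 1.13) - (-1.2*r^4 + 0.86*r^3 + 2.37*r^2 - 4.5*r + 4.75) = 6.01*r^4 + 3.23*r^3 + 5.07*r^2 + 4.09*r - 3.62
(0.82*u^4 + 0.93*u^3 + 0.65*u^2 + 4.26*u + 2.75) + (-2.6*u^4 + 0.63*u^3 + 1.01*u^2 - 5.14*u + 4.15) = -1.78*u^4 + 1.56*u^3 + 1.66*u^2 - 0.88*u + 6.9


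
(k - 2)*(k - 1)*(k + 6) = k^3 + 3*k^2 - 16*k + 12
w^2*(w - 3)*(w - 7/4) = w^4 - 19*w^3/4 + 21*w^2/4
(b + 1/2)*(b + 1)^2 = b^3 + 5*b^2/2 + 2*b + 1/2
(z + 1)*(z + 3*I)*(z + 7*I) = z^3 + z^2 + 10*I*z^2 - 21*z + 10*I*z - 21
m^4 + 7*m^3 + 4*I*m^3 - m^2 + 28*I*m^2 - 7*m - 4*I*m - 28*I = (m - 1)*(m + 1)*(m + 7)*(m + 4*I)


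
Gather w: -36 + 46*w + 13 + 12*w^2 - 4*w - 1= 12*w^2 + 42*w - 24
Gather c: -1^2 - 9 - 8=-18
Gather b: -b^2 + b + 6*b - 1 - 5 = -b^2 + 7*b - 6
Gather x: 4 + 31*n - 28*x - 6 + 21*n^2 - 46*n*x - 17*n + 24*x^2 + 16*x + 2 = 21*n^2 + 14*n + 24*x^2 + x*(-46*n - 12)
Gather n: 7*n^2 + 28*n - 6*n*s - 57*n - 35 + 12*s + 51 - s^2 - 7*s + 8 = 7*n^2 + n*(-6*s - 29) - s^2 + 5*s + 24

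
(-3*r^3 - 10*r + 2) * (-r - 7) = 3*r^4 + 21*r^3 + 10*r^2 + 68*r - 14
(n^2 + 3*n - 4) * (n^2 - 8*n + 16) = n^4 - 5*n^3 - 12*n^2 + 80*n - 64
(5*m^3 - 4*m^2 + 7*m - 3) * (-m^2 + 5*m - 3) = -5*m^5 + 29*m^4 - 42*m^3 + 50*m^2 - 36*m + 9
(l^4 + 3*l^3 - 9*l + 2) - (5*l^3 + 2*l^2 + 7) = l^4 - 2*l^3 - 2*l^2 - 9*l - 5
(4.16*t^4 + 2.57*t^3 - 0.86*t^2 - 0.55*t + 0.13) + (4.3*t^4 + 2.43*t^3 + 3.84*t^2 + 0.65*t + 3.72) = 8.46*t^4 + 5.0*t^3 + 2.98*t^2 + 0.1*t + 3.85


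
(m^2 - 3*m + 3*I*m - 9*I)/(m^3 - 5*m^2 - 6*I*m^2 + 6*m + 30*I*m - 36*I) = (m + 3*I)/(m^2 + m*(-2 - 6*I) + 12*I)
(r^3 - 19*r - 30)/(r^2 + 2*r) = r - 2 - 15/r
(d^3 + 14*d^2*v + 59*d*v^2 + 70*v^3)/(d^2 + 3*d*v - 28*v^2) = (-d^2 - 7*d*v - 10*v^2)/(-d + 4*v)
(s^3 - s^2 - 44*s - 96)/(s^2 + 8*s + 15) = (s^2 - 4*s - 32)/(s + 5)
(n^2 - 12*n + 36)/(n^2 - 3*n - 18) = (n - 6)/(n + 3)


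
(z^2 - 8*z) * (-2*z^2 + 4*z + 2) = -2*z^4 + 20*z^3 - 30*z^2 - 16*z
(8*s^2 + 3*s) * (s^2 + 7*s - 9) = 8*s^4 + 59*s^3 - 51*s^2 - 27*s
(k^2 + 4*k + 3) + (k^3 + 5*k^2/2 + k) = k^3 + 7*k^2/2 + 5*k + 3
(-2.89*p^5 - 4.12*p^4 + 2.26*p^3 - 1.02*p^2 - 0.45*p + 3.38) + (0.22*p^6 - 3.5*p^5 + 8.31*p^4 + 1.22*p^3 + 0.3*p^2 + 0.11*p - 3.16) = 0.22*p^6 - 6.39*p^5 + 4.19*p^4 + 3.48*p^3 - 0.72*p^2 - 0.34*p + 0.22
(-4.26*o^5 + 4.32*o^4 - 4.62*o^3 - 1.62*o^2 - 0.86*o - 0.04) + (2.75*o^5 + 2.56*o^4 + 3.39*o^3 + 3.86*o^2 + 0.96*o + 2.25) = -1.51*o^5 + 6.88*o^4 - 1.23*o^3 + 2.24*o^2 + 0.1*o + 2.21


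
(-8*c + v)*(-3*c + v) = 24*c^2 - 11*c*v + v^2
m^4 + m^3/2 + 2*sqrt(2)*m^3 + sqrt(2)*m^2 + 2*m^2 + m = m*(m + sqrt(2))*(sqrt(2)*m/2 + 1)*(sqrt(2)*m + sqrt(2)/2)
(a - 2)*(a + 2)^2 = a^3 + 2*a^2 - 4*a - 8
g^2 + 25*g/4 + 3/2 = (g + 1/4)*(g + 6)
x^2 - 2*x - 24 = (x - 6)*(x + 4)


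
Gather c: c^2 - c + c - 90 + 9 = c^2 - 81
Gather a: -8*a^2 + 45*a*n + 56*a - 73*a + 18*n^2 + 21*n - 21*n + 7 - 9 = -8*a^2 + a*(45*n - 17) + 18*n^2 - 2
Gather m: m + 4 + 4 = m + 8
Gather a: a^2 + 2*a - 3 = a^2 + 2*a - 3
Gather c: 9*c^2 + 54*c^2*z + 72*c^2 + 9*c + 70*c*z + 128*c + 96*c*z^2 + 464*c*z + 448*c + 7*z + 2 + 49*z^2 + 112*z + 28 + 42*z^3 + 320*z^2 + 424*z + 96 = c^2*(54*z + 81) + c*(96*z^2 + 534*z + 585) + 42*z^3 + 369*z^2 + 543*z + 126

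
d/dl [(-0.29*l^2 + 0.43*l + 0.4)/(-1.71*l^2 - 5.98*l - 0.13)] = (2.4695*l^2 + 1.4434*l + 2.3361)/(2.9241*l^4 + 20.4516*l^3 + 36.205*l^2 + 1.5548*l + 0.0169)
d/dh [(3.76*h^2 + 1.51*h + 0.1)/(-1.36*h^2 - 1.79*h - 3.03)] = (-4.6768*h^2 - 22.5136*h - 4.3963)/(1.8496*h^4 + 4.8688*h^3 + 11.4457*h^2 + 10.8474*h + 9.1809)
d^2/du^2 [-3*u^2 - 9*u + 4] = -6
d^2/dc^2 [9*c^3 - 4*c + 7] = 54*c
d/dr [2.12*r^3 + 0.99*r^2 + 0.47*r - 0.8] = 6.36*r^2 + 1.98*r + 0.47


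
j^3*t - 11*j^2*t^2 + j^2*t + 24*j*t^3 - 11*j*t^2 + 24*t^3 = (j - 8*t)*(j - 3*t)*(j*t + t)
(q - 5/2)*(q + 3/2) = q^2 - q - 15/4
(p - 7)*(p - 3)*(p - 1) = p^3 - 11*p^2 + 31*p - 21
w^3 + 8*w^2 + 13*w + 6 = (w + 1)^2*(w + 6)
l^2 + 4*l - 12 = (l - 2)*(l + 6)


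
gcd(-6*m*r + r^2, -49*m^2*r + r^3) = r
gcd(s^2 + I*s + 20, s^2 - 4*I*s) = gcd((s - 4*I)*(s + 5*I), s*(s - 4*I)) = s - 4*I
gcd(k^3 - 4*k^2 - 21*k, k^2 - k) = k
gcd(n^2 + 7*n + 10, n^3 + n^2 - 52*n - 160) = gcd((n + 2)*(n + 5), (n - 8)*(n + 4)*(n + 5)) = n + 5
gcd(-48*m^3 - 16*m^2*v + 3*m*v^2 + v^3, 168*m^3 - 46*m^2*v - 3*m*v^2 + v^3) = -4*m + v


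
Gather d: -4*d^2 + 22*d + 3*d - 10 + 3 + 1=-4*d^2 + 25*d - 6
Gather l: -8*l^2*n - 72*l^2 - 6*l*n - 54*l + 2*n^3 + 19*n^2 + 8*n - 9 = l^2*(-8*n - 72) + l*(-6*n - 54) + 2*n^3 + 19*n^2 + 8*n - 9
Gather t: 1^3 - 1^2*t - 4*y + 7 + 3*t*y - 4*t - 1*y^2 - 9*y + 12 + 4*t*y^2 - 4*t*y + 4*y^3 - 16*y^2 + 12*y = t*(4*y^2 - y - 5) + 4*y^3 - 17*y^2 - y + 20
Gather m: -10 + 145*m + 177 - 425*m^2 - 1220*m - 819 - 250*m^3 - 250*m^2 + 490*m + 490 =-250*m^3 - 675*m^2 - 585*m - 162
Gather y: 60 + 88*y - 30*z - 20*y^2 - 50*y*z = -20*y^2 + y*(88 - 50*z) - 30*z + 60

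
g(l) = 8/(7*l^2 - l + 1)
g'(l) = 8*(1 - 14*l)/(7*l^2 - l + 1)^2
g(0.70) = 2.14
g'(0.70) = -5.06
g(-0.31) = 4.03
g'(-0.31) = 10.87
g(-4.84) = 0.05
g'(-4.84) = 0.02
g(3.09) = 0.12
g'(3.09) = -0.08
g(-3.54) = 0.09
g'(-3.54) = 0.05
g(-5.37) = 0.04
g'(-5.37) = 0.01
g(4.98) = 0.05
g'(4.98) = -0.02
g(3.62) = 0.09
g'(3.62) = -0.05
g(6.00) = 0.03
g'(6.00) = -0.01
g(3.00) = 0.13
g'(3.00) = -0.09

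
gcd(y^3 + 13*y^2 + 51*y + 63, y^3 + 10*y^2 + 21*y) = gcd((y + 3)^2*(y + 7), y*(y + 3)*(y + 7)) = y^2 + 10*y + 21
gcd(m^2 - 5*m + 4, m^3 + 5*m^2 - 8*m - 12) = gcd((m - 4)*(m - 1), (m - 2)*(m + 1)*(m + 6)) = 1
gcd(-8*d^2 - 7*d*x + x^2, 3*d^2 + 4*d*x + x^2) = d + x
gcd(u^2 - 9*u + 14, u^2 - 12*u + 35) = u - 7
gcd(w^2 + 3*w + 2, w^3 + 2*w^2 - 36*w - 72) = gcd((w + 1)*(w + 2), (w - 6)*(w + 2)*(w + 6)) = w + 2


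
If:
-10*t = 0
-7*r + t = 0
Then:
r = 0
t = 0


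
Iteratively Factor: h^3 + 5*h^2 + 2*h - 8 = (h + 4)*(h^2 + h - 2) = (h + 2)*(h + 4)*(h - 1)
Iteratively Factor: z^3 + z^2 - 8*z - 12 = (z + 2)*(z^2 - z - 6) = (z + 2)^2*(z - 3)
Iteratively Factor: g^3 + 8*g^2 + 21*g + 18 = (g + 3)*(g^2 + 5*g + 6) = (g + 2)*(g + 3)*(g + 3)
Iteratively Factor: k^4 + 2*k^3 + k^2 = (k + 1)*(k^3 + k^2) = k*(k + 1)*(k^2 + k) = k^2*(k + 1)*(k + 1)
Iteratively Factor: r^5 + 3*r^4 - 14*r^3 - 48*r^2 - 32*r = (r + 4)*(r^4 - r^3 - 10*r^2 - 8*r) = (r + 1)*(r + 4)*(r^3 - 2*r^2 - 8*r) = r*(r + 1)*(r + 4)*(r^2 - 2*r - 8) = r*(r + 1)*(r + 2)*(r + 4)*(r - 4)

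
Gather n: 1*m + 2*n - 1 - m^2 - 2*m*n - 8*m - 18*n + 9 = -m^2 - 7*m + n*(-2*m - 16) + 8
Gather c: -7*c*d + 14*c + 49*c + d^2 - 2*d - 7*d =c*(63 - 7*d) + d^2 - 9*d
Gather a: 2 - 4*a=2 - 4*a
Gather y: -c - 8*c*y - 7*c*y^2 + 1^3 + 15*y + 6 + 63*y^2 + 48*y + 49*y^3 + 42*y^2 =-c + 49*y^3 + y^2*(105 - 7*c) + y*(63 - 8*c) + 7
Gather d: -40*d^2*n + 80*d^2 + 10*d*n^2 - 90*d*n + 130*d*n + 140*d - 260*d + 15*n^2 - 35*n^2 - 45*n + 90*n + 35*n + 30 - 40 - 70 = d^2*(80 - 40*n) + d*(10*n^2 + 40*n - 120) - 20*n^2 + 80*n - 80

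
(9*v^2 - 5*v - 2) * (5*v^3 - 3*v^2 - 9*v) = 45*v^5 - 52*v^4 - 76*v^3 + 51*v^2 + 18*v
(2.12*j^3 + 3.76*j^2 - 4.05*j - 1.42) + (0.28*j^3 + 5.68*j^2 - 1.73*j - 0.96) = 2.4*j^3 + 9.44*j^2 - 5.78*j - 2.38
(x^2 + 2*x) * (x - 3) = x^3 - x^2 - 6*x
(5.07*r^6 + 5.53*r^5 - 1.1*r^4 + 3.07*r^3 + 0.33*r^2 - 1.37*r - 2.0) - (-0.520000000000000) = 5.07*r^6 + 5.53*r^5 - 1.1*r^4 + 3.07*r^3 + 0.33*r^2 - 1.37*r - 1.48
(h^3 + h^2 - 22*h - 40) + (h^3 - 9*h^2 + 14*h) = 2*h^3 - 8*h^2 - 8*h - 40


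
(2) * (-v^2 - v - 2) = -2*v^2 - 2*v - 4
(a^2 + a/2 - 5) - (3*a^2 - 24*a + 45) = -2*a^2 + 49*a/2 - 50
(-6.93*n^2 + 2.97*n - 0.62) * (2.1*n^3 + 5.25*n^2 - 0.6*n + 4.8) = -14.553*n^5 - 30.1455*n^4 + 18.4485*n^3 - 38.301*n^2 + 14.628*n - 2.976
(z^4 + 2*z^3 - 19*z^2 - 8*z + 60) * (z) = z^5 + 2*z^4 - 19*z^3 - 8*z^2 + 60*z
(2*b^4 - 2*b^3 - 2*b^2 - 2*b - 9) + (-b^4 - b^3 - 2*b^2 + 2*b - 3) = b^4 - 3*b^3 - 4*b^2 - 12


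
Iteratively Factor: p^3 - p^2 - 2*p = (p - 2)*(p^2 + p) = (p - 2)*(p + 1)*(p)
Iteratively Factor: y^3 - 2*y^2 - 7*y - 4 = (y + 1)*(y^2 - 3*y - 4) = (y - 4)*(y + 1)*(y + 1)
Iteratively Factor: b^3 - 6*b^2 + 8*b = (b)*(b^2 - 6*b + 8) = b*(b - 4)*(b - 2)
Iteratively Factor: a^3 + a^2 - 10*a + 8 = (a + 4)*(a^2 - 3*a + 2) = (a - 1)*(a + 4)*(a - 2)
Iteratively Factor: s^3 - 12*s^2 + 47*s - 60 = (s - 4)*(s^2 - 8*s + 15) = (s - 5)*(s - 4)*(s - 3)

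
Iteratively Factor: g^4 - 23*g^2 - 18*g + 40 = (g + 4)*(g^3 - 4*g^2 - 7*g + 10) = (g - 5)*(g + 4)*(g^2 + g - 2) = (g - 5)*(g + 2)*(g + 4)*(g - 1)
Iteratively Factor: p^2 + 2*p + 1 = (p + 1)*(p + 1)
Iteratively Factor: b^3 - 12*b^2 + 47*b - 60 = (b - 5)*(b^2 - 7*b + 12) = (b - 5)*(b - 4)*(b - 3)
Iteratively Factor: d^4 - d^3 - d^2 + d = (d - 1)*(d^3 - d) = (d - 1)^2*(d^2 + d) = d*(d - 1)^2*(d + 1)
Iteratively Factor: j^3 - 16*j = (j + 4)*(j^2 - 4*j) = j*(j + 4)*(j - 4)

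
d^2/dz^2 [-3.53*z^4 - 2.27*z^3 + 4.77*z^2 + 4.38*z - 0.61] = -42.36*z^2 - 13.62*z + 9.54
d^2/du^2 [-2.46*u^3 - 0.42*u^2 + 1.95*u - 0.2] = -14.76*u - 0.84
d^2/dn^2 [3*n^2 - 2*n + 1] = 6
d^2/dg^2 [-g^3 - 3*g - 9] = -6*g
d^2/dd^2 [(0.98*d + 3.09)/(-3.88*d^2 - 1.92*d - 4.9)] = (-(0.98*d + 3.09)*(7.76*d + 1.92)*(15.52*d + 3.84) + (22.8144*d + 27.7416)*(3.88*d^2 + 1.92*d + 4.9))/(3.88*d^2 + 1.92*d + 4.9)^3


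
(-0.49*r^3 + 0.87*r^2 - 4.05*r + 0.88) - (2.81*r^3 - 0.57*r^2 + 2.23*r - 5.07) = -3.3*r^3 + 1.44*r^2 - 6.28*r + 5.95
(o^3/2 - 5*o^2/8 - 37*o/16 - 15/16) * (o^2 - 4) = o^5/2 - 5*o^4/8 - 69*o^3/16 + 25*o^2/16 + 37*o/4 + 15/4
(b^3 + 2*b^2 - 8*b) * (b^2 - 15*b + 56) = b^5 - 13*b^4 + 18*b^3 + 232*b^2 - 448*b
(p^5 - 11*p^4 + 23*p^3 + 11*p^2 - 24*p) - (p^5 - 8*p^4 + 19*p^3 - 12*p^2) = -3*p^4 + 4*p^3 + 23*p^2 - 24*p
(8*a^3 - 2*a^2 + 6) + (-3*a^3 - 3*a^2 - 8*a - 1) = 5*a^3 - 5*a^2 - 8*a + 5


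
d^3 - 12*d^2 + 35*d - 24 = (d - 8)*(d - 3)*(d - 1)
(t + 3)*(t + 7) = t^2 + 10*t + 21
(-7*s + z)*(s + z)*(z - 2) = -7*s^2*z + 14*s^2 - 6*s*z^2 + 12*s*z + z^3 - 2*z^2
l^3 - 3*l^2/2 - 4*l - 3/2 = (l - 3)*(l + 1/2)*(l + 1)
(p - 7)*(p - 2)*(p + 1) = p^3 - 8*p^2 + 5*p + 14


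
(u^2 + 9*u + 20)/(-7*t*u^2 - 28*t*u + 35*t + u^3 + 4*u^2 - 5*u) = (-u - 4)/(7*t*u - 7*t - u^2 + u)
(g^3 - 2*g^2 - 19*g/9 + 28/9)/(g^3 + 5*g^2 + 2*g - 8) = (g^2 - g - 28/9)/(g^2 + 6*g + 8)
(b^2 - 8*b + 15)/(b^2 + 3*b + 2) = (b^2 - 8*b + 15)/(b^2 + 3*b + 2)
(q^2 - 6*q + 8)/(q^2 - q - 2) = (q - 4)/(q + 1)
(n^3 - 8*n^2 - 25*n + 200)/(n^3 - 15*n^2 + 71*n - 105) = (n^2 - 3*n - 40)/(n^2 - 10*n + 21)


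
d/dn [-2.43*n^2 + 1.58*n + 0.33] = 1.58 - 4.86*n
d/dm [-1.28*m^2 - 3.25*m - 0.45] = -2.56*m - 3.25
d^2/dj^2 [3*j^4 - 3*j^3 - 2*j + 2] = 18*j*(2*j - 1)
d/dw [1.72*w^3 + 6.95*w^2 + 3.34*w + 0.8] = 5.16*w^2 + 13.9*w + 3.34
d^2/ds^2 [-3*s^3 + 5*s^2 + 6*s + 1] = 10 - 18*s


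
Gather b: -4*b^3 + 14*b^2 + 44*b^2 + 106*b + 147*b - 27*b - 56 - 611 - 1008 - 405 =-4*b^3 + 58*b^2 + 226*b - 2080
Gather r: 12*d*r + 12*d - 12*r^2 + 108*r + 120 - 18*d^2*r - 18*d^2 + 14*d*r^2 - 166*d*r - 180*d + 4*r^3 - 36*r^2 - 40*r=-18*d^2 - 168*d + 4*r^3 + r^2*(14*d - 48) + r*(-18*d^2 - 154*d + 68) + 120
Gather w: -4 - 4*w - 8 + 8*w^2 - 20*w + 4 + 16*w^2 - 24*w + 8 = 24*w^2 - 48*w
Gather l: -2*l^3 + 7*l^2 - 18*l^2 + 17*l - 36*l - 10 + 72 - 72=-2*l^3 - 11*l^2 - 19*l - 10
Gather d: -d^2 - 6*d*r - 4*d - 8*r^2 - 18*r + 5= -d^2 + d*(-6*r - 4) - 8*r^2 - 18*r + 5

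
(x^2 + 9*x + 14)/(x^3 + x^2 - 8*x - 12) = (x + 7)/(x^2 - x - 6)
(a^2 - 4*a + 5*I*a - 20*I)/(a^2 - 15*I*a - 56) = (a^2 + a*(-4 + 5*I) - 20*I)/(a^2 - 15*I*a - 56)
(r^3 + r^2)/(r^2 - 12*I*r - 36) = r^2*(r + 1)/(r^2 - 12*I*r - 36)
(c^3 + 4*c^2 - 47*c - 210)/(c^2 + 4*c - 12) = (c^2 - 2*c - 35)/(c - 2)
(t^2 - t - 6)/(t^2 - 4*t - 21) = (-t^2 + t + 6)/(-t^2 + 4*t + 21)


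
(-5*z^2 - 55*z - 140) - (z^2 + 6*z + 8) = -6*z^2 - 61*z - 148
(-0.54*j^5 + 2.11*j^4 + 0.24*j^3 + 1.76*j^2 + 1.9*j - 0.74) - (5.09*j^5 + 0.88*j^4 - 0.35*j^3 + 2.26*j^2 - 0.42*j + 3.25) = -5.63*j^5 + 1.23*j^4 + 0.59*j^3 - 0.5*j^2 + 2.32*j - 3.99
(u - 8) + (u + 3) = 2*u - 5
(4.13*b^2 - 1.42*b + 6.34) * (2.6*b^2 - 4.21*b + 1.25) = 10.738*b^4 - 21.0793*b^3 + 27.6247*b^2 - 28.4664*b + 7.925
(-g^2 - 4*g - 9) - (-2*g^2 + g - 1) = g^2 - 5*g - 8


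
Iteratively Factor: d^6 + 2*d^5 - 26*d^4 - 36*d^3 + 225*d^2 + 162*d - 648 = (d + 4)*(d^5 - 2*d^4 - 18*d^3 + 36*d^2 + 81*d - 162) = (d + 3)*(d + 4)*(d^4 - 5*d^3 - 3*d^2 + 45*d - 54) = (d - 3)*(d + 3)*(d + 4)*(d^3 - 2*d^2 - 9*d + 18) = (d - 3)^2*(d + 3)*(d + 4)*(d^2 + d - 6) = (d - 3)^2*(d + 3)^2*(d + 4)*(d - 2)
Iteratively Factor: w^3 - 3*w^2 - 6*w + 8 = (w + 2)*(w^2 - 5*w + 4) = (w - 4)*(w + 2)*(w - 1)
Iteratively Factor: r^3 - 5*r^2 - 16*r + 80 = (r + 4)*(r^2 - 9*r + 20) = (r - 5)*(r + 4)*(r - 4)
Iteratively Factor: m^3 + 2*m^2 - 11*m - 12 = (m - 3)*(m^2 + 5*m + 4) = (m - 3)*(m + 4)*(m + 1)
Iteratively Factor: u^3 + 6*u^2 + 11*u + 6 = (u + 3)*(u^2 + 3*u + 2) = (u + 1)*(u + 3)*(u + 2)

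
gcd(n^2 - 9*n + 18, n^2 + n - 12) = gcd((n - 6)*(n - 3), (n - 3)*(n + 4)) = n - 3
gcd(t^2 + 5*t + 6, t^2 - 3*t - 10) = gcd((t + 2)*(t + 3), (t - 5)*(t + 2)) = t + 2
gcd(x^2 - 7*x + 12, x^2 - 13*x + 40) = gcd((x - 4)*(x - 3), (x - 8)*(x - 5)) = 1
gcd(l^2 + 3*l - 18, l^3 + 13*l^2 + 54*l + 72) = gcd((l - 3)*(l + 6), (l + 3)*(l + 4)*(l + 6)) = l + 6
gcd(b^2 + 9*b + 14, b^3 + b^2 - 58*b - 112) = b^2 + 9*b + 14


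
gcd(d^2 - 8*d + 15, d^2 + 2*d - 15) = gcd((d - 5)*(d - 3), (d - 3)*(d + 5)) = d - 3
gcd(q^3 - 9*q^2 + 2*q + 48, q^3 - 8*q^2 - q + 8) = q - 8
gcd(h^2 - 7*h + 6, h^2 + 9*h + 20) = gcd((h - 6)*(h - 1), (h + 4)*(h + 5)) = 1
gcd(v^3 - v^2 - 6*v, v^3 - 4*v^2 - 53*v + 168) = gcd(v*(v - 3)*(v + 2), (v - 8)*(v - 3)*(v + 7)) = v - 3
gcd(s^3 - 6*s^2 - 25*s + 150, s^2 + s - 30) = s - 5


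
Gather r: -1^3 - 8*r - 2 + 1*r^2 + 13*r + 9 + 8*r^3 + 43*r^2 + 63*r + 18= 8*r^3 + 44*r^2 + 68*r + 24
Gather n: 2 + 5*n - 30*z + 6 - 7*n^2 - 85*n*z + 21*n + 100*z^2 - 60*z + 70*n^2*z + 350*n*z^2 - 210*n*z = n^2*(70*z - 7) + n*(350*z^2 - 295*z + 26) + 100*z^2 - 90*z + 8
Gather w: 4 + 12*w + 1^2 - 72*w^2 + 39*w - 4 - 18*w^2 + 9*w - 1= -90*w^2 + 60*w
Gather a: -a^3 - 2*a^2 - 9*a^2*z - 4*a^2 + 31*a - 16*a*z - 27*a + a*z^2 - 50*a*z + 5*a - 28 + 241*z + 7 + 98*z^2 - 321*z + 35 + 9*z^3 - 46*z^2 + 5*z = -a^3 + a^2*(-9*z - 6) + a*(z^2 - 66*z + 9) + 9*z^3 + 52*z^2 - 75*z + 14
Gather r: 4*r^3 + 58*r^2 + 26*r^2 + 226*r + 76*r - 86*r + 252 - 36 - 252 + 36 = 4*r^3 + 84*r^2 + 216*r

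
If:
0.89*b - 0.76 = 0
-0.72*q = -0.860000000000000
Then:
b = 0.85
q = 1.19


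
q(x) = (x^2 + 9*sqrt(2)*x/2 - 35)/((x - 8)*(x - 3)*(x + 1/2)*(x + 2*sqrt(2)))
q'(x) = (2*x + 9*sqrt(2)/2)/((x - 8)*(x - 3)*(x + 1/2)*(x + 2*sqrt(2))) - (x^2 + 9*sqrt(2)*x/2 - 35)/((x - 8)*(x - 3)*(x + 1/2)*(x + 2*sqrt(2))^2) - (x^2 + 9*sqrt(2)*x/2 - 35)/((x - 8)*(x - 3)*(x + 1/2)^2*(x + 2*sqrt(2))) - (x^2 + 9*sqrt(2)*x/2 - 35)/((x - 8)*(x - 3)^2*(x + 1/2)*(x + 2*sqrt(2))) - (x^2 + 9*sqrt(2)*x/2 - 35)/((x - 8)^2*(x - 3)*(x + 1/2)*(x + 2*sqrt(2))) = ((x - 8)*(x - 3)*(x + 2*sqrt(2))*(2*x + 1)*(4*x + 9*sqrt(2)) + 2*(x - 8)*(x - 3)*(x + 2*sqrt(2))*(-2*x^2 - 9*sqrt(2)*x + 70) + (x - 8)*(x - 3)*(2*x + 1)*(-2*x^2 - 9*sqrt(2)*x + 70) + (x - 8)*(x + 2*sqrt(2))*(2*x + 1)*(-2*x^2 - 9*sqrt(2)*x + 70) + (x - 3)*(x + 2*sqrt(2))*(2*x + 1)*(-2*x^2 - 9*sqrt(2)*x + 70))/((x - 8)^2*(x - 3)^2*(x + 2*sqrt(2))^2*(2*x + 1)^2)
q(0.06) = -0.92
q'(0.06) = 1.70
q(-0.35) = -3.57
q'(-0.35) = 24.28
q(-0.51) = 54.85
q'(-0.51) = 5475.84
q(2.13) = -0.25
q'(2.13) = -0.03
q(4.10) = -0.06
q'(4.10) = -0.05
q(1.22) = -0.31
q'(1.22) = 0.14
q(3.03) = 2.12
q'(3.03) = -75.23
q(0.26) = -0.67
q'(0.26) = 0.90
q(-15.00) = 0.00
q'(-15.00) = 0.00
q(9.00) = 0.15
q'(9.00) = -0.17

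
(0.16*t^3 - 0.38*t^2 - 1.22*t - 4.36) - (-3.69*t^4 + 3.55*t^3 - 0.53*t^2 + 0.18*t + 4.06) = 3.69*t^4 - 3.39*t^3 + 0.15*t^2 - 1.4*t - 8.42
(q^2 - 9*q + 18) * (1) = q^2 - 9*q + 18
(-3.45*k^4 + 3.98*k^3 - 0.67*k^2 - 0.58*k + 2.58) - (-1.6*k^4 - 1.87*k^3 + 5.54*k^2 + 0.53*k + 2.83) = -1.85*k^4 + 5.85*k^3 - 6.21*k^2 - 1.11*k - 0.25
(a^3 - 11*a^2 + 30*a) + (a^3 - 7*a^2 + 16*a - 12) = 2*a^3 - 18*a^2 + 46*a - 12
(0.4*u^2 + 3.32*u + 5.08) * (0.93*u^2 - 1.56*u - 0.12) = 0.372*u^4 + 2.4636*u^3 - 0.5028*u^2 - 8.3232*u - 0.6096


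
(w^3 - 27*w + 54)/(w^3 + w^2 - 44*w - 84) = (w^2 - 6*w + 9)/(w^2 - 5*w - 14)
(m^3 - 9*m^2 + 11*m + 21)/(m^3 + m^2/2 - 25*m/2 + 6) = 2*(m^2 - 6*m - 7)/(2*m^2 + 7*m - 4)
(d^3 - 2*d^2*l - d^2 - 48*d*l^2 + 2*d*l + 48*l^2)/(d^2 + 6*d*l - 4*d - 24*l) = (d^2 - 8*d*l - d + 8*l)/(d - 4)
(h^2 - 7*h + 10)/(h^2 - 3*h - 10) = (h - 2)/(h + 2)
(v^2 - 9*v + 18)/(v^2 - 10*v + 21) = (v - 6)/(v - 7)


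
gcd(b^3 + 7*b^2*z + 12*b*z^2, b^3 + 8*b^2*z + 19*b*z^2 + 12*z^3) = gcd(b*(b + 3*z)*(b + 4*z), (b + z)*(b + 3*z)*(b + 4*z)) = b^2 + 7*b*z + 12*z^2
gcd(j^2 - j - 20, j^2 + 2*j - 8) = j + 4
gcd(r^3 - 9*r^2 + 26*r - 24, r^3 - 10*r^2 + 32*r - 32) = r^2 - 6*r + 8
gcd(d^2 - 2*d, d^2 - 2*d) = d^2 - 2*d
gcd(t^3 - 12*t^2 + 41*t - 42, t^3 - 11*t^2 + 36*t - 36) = t^2 - 5*t + 6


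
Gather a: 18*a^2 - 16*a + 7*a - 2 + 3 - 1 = 18*a^2 - 9*a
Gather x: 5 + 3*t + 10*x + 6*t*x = 3*t + x*(6*t + 10) + 5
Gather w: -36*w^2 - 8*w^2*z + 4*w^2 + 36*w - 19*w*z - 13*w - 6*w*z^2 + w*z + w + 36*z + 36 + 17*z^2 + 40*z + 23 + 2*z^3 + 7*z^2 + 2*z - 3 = w^2*(-8*z - 32) + w*(-6*z^2 - 18*z + 24) + 2*z^3 + 24*z^2 + 78*z + 56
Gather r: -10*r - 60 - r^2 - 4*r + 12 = -r^2 - 14*r - 48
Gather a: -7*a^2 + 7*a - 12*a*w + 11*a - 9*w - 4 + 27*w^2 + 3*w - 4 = -7*a^2 + a*(18 - 12*w) + 27*w^2 - 6*w - 8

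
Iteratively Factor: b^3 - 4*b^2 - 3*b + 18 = (b + 2)*(b^2 - 6*b + 9) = (b - 3)*(b + 2)*(b - 3)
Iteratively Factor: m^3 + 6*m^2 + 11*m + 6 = (m + 3)*(m^2 + 3*m + 2) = (m + 2)*(m + 3)*(m + 1)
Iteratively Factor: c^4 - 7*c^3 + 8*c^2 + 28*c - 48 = (c - 3)*(c^3 - 4*c^2 - 4*c + 16) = (c - 3)*(c - 2)*(c^2 - 2*c - 8) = (c - 3)*(c - 2)*(c + 2)*(c - 4)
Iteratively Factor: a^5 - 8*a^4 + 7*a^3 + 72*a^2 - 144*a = (a + 3)*(a^4 - 11*a^3 + 40*a^2 - 48*a) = (a - 3)*(a + 3)*(a^3 - 8*a^2 + 16*a) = (a - 4)*(a - 3)*(a + 3)*(a^2 - 4*a) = (a - 4)^2*(a - 3)*(a + 3)*(a)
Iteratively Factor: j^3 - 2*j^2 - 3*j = (j - 3)*(j^2 + j) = (j - 3)*(j + 1)*(j)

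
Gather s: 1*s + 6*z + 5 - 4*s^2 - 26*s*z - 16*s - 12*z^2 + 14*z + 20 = -4*s^2 + s*(-26*z - 15) - 12*z^2 + 20*z + 25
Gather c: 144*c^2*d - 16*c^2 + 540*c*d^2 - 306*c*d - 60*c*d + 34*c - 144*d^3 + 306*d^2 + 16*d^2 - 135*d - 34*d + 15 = c^2*(144*d - 16) + c*(540*d^2 - 366*d + 34) - 144*d^3 + 322*d^2 - 169*d + 15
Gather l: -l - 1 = -l - 1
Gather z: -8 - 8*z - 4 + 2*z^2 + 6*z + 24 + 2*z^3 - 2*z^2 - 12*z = 2*z^3 - 14*z + 12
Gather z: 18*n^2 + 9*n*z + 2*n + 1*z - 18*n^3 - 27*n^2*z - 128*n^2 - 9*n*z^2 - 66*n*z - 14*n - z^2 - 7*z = -18*n^3 - 110*n^2 - 12*n + z^2*(-9*n - 1) + z*(-27*n^2 - 57*n - 6)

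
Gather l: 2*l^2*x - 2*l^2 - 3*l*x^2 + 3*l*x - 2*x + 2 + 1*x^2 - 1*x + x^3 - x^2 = l^2*(2*x - 2) + l*(-3*x^2 + 3*x) + x^3 - 3*x + 2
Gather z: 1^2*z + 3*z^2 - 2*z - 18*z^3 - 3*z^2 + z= -18*z^3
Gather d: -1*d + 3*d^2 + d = 3*d^2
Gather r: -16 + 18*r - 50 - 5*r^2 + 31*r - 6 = -5*r^2 + 49*r - 72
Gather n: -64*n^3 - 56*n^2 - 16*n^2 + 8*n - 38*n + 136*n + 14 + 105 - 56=-64*n^3 - 72*n^2 + 106*n + 63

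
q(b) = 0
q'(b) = 0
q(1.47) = 0.00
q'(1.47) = 0.00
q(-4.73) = 0.00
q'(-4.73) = 0.00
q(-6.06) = 0.00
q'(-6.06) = 0.00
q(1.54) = 0.00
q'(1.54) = 0.00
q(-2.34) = 0.00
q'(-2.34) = 0.00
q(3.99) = 0.00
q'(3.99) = 0.00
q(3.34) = 0.00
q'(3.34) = 0.00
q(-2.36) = 0.00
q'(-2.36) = 0.00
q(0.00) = 0.00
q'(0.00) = 0.00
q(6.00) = 0.00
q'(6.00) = 0.00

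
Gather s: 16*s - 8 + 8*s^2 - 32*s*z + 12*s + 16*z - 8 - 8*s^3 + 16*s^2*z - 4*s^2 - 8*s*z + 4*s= -8*s^3 + s^2*(16*z + 4) + s*(32 - 40*z) + 16*z - 16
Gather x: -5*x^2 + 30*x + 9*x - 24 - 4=-5*x^2 + 39*x - 28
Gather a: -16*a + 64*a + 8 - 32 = 48*a - 24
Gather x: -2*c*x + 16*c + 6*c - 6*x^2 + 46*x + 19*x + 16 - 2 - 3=22*c - 6*x^2 + x*(65 - 2*c) + 11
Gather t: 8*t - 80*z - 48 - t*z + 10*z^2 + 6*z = t*(8 - z) + 10*z^2 - 74*z - 48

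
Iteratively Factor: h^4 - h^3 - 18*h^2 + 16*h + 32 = (h + 1)*(h^3 - 2*h^2 - 16*h + 32) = (h - 2)*(h + 1)*(h^2 - 16) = (h - 4)*(h - 2)*(h + 1)*(h + 4)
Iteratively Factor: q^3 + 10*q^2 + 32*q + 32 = (q + 4)*(q^2 + 6*q + 8) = (q + 4)^2*(q + 2)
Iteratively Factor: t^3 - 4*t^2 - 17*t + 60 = (t - 3)*(t^2 - t - 20) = (t - 5)*(t - 3)*(t + 4)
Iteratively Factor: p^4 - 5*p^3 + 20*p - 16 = (p + 2)*(p^3 - 7*p^2 + 14*p - 8) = (p - 1)*(p + 2)*(p^2 - 6*p + 8) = (p - 2)*(p - 1)*(p + 2)*(p - 4)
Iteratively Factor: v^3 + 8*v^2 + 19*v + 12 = (v + 4)*(v^2 + 4*v + 3) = (v + 1)*(v + 4)*(v + 3)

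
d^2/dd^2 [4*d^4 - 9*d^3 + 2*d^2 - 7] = 48*d^2 - 54*d + 4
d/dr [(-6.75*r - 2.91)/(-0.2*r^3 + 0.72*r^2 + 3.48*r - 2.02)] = (-2.7*r^3 + 3.114*r^2 + 4.1904*r + 23.7618)/(0.04*r^6 - 0.288*r^5 - 0.8736*r^4 + 5.8192*r^3 + 9.2016*r^2 - 14.0592*r + 4.0804)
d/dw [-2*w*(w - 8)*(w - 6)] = -6*w^2 + 56*w - 96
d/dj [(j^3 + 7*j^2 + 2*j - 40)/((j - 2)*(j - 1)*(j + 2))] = 2*(-4*j^2 - 22*j - 19)/(j^4 + 2*j^3 - 3*j^2 - 4*j + 4)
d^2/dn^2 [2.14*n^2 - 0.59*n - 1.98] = 4.28000000000000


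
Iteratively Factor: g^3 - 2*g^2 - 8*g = (g - 4)*(g^2 + 2*g) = (g - 4)*(g + 2)*(g)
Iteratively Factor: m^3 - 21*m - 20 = (m - 5)*(m^2 + 5*m + 4) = (m - 5)*(m + 1)*(m + 4)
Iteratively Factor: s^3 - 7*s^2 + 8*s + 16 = (s - 4)*(s^2 - 3*s - 4) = (s - 4)*(s + 1)*(s - 4)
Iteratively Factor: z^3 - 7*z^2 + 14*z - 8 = (z - 2)*(z^2 - 5*z + 4) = (z - 2)*(z - 1)*(z - 4)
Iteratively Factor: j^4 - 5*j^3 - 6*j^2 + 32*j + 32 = (j + 2)*(j^3 - 7*j^2 + 8*j + 16) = (j - 4)*(j + 2)*(j^2 - 3*j - 4) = (j - 4)^2*(j + 2)*(j + 1)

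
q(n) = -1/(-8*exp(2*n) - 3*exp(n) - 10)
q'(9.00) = 0.00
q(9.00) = 0.00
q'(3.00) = 0.00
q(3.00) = 0.00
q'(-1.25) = -0.02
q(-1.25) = 0.09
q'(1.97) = -0.00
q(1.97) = 0.00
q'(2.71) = -0.00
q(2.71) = 0.00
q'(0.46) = -0.04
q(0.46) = 0.03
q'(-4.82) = -0.00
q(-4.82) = 0.10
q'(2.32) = -0.00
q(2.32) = 0.00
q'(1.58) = -0.01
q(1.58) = 0.00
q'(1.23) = -0.02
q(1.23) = 0.01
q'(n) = -(16*exp(2*n) + 3*exp(n))/(-8*exp(2*n) - 3*exp(n) - 10)^2 = (-16*exp(n) - 3)*exp(n)/(8*exp(2*n) + 3*exp(n) + 10)^2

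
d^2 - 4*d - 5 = (d - 5)*(d + 1)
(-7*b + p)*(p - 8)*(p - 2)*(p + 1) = -7*b*p^3 + 63*b*p^2 - 42*b*p - 112*b + p^4 - 9*p^3 + 6*p^2 + 16*p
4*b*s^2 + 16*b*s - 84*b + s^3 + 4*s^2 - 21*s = (4*b + s)*(s - 3)*(s + 7)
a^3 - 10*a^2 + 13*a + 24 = (a - 8)*(a - 3)*(a + 1)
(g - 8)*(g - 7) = g^2 - 15*g + 56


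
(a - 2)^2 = a^2 - 4*a + 4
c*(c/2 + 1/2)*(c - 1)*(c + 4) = c^4/2 + 2*c^3 - c^2/2 - 2*c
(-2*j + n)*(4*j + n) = -8*j^2 + 2*j*n + n^2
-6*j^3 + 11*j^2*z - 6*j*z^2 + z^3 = (-3*j + z)*(-2*j + z)*(-j + z)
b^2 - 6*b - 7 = (b - 7)*(b + 1)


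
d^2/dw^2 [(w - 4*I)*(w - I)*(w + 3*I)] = 6*w - 4*I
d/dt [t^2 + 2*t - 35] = 2*t + 2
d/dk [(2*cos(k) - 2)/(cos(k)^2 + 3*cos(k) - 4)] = 2*sin(k)/(cos(k) + 4)^2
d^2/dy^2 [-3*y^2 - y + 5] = -6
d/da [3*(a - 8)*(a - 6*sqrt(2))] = 6*a - 18*sqrt(2) - 24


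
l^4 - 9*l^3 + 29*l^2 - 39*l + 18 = (l - 3)^2*(l - 2)*(l - 1)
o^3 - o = o*(o - 1)*(o + 1)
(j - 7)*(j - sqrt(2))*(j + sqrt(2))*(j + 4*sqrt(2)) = j^4 - 7*j^3 + 4*sqrt(2)*j^3 - 28*sqrt(2)*j^2 - 2*j^2 - 8*sqrt(2)*j + 14*j + 56*sqrt(2)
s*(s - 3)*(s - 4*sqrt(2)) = s^3 - 4*sqrt(2)*s^2 - 3*s^2 + 12*sqrt(2)*s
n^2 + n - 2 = (n - 1)*(n + 2)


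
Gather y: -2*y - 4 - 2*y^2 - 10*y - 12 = -2*y^2 - 12*y - 16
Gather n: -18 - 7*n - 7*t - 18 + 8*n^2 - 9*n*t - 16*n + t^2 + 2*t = 8*n^2 + n*(-9*t - 23) + t^2 - 5*t - 36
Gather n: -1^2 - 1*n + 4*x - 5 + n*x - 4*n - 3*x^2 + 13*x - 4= n*(x - 5) - 3*x^2 + 17*x - 10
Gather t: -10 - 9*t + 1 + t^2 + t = t^2 - 8*t - 9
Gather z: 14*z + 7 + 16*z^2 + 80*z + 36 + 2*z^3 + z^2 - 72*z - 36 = 2*z^3 + 17*z^2 + 22*z + 7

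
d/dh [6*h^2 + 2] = 12*h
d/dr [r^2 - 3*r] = 2*r - 3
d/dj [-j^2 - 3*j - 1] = -2*j - 3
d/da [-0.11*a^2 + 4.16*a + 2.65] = 4.16 - 0.22*a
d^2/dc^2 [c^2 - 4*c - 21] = 2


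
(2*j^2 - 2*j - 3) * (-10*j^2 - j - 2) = -20*j^4 + 18*j^3 + 28*j^2 + 7*j + 6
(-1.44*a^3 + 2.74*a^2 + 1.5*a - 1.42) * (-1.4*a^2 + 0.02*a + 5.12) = 2.016*a^5 - 3.8648*a^4 - 9.418*a^3 + 16.0468*a^2 + 7.6516*a - 7.2704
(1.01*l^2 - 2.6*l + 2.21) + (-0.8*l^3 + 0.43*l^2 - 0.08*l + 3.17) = -0.8*l^3 + 1.44*l^2 - 2.68*l + 5.38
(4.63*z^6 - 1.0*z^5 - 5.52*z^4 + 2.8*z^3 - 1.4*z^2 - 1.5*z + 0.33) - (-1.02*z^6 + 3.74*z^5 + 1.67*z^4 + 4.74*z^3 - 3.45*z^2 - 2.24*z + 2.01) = 5.65*z^6 - 4.74*z^5 - 7.19*z^4 - 1.94*z^3 + 2.05*z^2 + 0.74*z - 1.68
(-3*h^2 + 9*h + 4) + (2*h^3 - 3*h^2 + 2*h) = 2*h^3 - 6*h^2 + 11*h + 4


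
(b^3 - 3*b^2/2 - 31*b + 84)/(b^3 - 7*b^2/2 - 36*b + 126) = (b - 4)/(b - 6)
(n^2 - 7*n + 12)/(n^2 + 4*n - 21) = (n - 4)/(n + 7)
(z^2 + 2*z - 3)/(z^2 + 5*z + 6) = (z - 1)/(z + 2)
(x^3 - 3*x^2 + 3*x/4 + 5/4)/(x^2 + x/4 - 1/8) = 2*(2*x^2 - 7*x + 5)/(4*x - 1)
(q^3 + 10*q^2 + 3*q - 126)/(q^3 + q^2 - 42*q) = (q^2 + 3*q - 18)/(q*(q - 6))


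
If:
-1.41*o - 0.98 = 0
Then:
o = -0.70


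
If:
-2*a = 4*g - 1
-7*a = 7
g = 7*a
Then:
No Solution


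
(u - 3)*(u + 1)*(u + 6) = u^3 + 4*u^2 - 15*u - 18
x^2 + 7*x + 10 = (x + 2)*(x + 5)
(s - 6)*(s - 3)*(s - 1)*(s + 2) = s^4 - 8*s^3 + 7*s^2 + 36*s - 36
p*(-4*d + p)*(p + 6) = -4*d*p^2 - 24*d*p + p^3 + 6*p^2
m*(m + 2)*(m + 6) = m^3 + 8*m^2 + 12*m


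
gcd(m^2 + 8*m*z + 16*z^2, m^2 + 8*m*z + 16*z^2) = m^2 + 8*m*z + 16*z^2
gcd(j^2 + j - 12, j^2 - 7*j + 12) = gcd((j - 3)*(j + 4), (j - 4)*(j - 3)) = j - 3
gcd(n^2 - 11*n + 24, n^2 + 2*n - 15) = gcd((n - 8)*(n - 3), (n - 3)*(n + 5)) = n - 3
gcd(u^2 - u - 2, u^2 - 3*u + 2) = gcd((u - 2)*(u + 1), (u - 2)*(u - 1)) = u - 2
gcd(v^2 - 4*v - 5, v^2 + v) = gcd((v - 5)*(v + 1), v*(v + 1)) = v + 1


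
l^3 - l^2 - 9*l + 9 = (l - 3)*(l - 1)*(l + 3)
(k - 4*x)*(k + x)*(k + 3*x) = k^3 - 13*k*x^2 - 12*x^3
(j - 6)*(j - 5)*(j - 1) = j^3 - 12*j^2 + 41*j - 30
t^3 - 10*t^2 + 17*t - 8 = (t - 8)*(t - 1)^2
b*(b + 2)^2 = b^3 + 4*b^2 + 4*b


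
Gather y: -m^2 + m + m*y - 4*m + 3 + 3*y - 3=-m^2 - 3*m + y*(m + 3)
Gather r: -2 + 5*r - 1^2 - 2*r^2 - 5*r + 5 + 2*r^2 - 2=0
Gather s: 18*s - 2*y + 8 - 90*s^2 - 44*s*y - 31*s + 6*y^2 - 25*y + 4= -90*s^2 + s*(-44*y - 13) + 6*y^2 - 27*y + 12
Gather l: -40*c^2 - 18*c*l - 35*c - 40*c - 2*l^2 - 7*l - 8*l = -40*c^2 - 75*c - 2*l^2 + l*(-18*c - 15)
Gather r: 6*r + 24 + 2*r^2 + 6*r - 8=2*r^2 + 12*r + 16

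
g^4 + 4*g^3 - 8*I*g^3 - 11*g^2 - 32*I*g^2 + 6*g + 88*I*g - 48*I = (g + 6)*(g - 8*I)*(-I*g + I)*(I*g - I)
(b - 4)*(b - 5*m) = b^2 - 5*b*m - 4*b + 20*m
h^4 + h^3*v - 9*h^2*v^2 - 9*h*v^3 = h*(h - 3*v)*(h + v)*(h + 3*v)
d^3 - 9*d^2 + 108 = (d - 6)^2*(d + 3)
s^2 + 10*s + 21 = (s + 3)*(s + 7)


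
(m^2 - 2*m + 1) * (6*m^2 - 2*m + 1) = 6*m^4 - 14*m^3 + 11*m^2 - 4*m + 1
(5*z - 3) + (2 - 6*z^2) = -6*z^2 + 5*z - 1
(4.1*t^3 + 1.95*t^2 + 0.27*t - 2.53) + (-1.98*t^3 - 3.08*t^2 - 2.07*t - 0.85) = 2.12*t^3 - 1.13*t^2 - 1.8*t - 3.38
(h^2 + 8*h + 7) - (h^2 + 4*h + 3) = 4*h + 4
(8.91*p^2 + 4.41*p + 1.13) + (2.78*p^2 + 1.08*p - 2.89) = 11.69*p^2 + 5.49*p - 1.76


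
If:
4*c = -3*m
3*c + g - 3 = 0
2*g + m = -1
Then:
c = 21/22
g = 3/22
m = -14/11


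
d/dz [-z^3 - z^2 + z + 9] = -3*z^2 - 2*z + 1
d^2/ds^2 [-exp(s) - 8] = -exp(s)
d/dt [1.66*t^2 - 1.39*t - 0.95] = 3.32*t - 1.39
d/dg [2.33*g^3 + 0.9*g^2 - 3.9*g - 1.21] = 6.99*g^2 + 1.8*g - 3.9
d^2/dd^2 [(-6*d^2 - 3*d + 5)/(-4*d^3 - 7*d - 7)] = 4*(48*d^6 + 72*d^5 - 492*d^4 - 630*d^3 - 462*d^2 + 210*d - 49)/(64*d^9 + 336*d^7 + 336*d^6 + 588*d^5 + 1176*d^4 + 931*d^3 + 1029*d^2 + 1029*d + 343)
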